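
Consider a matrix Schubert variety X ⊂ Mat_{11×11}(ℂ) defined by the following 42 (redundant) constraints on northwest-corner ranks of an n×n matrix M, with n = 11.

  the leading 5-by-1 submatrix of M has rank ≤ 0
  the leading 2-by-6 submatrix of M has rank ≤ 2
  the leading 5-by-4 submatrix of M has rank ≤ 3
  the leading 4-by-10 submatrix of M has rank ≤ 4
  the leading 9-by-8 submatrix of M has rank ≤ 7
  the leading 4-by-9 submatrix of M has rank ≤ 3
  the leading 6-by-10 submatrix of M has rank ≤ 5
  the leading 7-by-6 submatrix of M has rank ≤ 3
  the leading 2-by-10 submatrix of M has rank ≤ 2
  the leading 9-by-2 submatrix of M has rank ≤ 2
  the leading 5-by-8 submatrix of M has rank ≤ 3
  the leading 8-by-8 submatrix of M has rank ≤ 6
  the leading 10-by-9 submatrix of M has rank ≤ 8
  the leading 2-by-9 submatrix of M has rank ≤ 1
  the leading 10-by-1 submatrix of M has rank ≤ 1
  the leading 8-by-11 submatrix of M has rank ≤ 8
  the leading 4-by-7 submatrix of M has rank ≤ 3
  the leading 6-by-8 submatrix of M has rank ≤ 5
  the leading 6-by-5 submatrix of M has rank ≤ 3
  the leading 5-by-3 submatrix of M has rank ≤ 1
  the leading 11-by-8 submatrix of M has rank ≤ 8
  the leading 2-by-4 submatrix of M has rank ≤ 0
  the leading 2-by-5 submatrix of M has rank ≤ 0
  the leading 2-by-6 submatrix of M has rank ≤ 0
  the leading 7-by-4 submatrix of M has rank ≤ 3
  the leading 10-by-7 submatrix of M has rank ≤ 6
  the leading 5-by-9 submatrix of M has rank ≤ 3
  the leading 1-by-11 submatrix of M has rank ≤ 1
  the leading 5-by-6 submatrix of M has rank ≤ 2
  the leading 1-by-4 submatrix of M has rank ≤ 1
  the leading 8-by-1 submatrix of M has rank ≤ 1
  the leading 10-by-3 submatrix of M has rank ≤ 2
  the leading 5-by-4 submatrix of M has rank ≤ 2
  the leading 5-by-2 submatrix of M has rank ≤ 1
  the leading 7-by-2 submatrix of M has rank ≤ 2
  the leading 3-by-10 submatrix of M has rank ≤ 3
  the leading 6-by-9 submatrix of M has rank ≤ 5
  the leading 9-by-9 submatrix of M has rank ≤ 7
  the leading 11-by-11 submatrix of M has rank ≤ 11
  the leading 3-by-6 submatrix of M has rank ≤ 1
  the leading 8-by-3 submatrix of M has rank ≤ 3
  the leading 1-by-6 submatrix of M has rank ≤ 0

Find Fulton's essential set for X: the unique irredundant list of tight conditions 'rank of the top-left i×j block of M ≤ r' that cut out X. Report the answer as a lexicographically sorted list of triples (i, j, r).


Propagating the 42 rank bounds to every northwest block:

  row 1: 0 | 0 | 0 | 0 | 0 | 0 | 1 | 1 | 1 | 1 | 1
  row 2: 0 | 0 | 0 | 0 | 0 | 0 | 1 | 1 | 1 | 2 | 2
  row 3: 0 | 1 | 1 | 1 | 1 | 1 | 2 | 2 | 2 | 3 | 3
  row 4: 0 | 1 | 1 | 2 | 2 | 2 | 3 | 3 | 3 | 4 | 4
  row 5: 0 | 1 | 1 | 2 | 2 | 2 | 3 | 3 | 3 | 4 | 5
  row 6: 1 | 2 | 2 | 3 | 3 | 3 | 4 | 4 | 4 | 5 | 6
  row 7: 1 | 2 | 2 | 3 | 3 | 3 | 4 | 5 | 5 | 6 | 7
  row 8: 1 | 2 | 2 | 3 | 4 | 4 | 5 | 6 | 6 | 7 | 8
  row 9: 1 | 2 | 2 | 3 | 4 | 5 | 6 | 7 | 7 | 8 | 9
  row 10: 1 | 2 | 2 | 3 | 4 | 5 | 6 | 7 | 8 | 9 | 10
  row 11: 1 | 2 | 3 | 4 | 5 | 6 | 7 | 8 | 9 | 10 | 11

giving w = (7, 10, 2, 4, 11, 1, 8, 5, 6, 9, 3) via Δ²R.

Rothe diagram D(w) (29 cells), 8 SE-corners (essential conditions):

[(2, 6, 0), (2, 9, 1), (5, 1, 0), (5, 3, 1), (5, 6, 2), (5, 9, 3), (7, 6, 3), (10, 3, 2)]


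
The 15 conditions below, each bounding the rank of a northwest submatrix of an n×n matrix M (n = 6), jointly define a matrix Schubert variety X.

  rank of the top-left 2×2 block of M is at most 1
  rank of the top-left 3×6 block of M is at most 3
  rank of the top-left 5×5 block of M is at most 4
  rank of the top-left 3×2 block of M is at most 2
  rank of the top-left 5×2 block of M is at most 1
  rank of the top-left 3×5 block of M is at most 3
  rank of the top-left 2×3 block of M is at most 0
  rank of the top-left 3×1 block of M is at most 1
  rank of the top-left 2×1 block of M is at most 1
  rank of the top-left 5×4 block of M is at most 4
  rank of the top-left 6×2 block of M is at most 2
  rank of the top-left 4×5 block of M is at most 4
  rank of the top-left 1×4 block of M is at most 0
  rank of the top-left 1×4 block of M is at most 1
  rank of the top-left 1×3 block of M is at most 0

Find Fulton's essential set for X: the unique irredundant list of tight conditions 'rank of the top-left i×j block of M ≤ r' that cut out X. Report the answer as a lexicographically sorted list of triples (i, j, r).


Computing R[i][j] = min implied NW-rank bound (n=6, 15 conditions):

  row 1: 0, 0, 0, 0, 1, 1
  row 2: 0, 0, 0, 1, 2, 2
  row 3: 1, 1, 1, 2, 3, 3
  row 4: 1, 1, 2, 3, 4, 4
  row 5: 1, 1, 2, 3, 4, 5
  row 6: 1, 2, 3, 4, 5, 6

giving w = (5, 4, 1, 3, 6, 2) via Δ²R.

D(w) has 9 cells with 3 SE-corners; essential set:

[(1, 4, 0), (2, 3, 0), (5, 2, 1)]


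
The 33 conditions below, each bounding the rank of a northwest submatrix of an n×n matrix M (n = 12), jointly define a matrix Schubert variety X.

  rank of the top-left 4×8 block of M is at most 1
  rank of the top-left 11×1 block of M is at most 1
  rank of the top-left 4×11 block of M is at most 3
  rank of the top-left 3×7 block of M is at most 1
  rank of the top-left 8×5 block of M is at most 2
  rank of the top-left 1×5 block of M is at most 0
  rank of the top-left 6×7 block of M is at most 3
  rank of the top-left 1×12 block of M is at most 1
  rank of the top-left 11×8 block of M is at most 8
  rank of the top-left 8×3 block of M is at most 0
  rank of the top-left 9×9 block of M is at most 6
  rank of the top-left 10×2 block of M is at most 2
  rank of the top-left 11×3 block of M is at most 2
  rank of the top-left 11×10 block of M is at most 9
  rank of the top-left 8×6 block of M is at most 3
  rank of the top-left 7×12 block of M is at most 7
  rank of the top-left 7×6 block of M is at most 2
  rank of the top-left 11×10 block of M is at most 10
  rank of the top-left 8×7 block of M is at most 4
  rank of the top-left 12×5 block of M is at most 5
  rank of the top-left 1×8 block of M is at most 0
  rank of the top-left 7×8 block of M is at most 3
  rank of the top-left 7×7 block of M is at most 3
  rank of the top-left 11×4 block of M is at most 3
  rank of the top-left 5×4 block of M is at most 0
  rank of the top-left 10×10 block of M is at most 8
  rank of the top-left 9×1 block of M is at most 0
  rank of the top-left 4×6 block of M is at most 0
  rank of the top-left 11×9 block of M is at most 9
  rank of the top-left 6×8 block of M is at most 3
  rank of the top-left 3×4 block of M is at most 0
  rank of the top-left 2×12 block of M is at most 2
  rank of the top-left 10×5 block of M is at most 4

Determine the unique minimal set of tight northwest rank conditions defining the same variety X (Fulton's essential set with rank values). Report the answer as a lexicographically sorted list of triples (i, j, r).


Propagating the 33 rank bounds to every northwest block:

  0 0 0 0 0 0 0 0 1 1 1 1
  0 0 0 0 0 0 1 1 2 2 2 2
  0 0 0 0 0 0 1 1 2 3 3 3
  0 0 0 0 0 0 1 1 2 3 3 4
  0 0 0 0 1 1 2 2 3 4 4 5
  0 0 0 1 2 2 3 3 4 5 5 6
  0 0 0 1 2 2 3 3 4 5 6 7
  0 0 0 1 2 3 4 4 5 6 7 8
  0 1 1 2 3 4 5 5 6 7 8 9
  1 2 2 3 4 5 6 6 7 8 9 10
  1 2 2 3 4 5 6 7 8 9 10 11
  1 2 3 4 5 6 7 8 9 10 11 12

giving w = (9, 7, 10, 12, 5, 4, 11, 6, 2, 1, 8, 3) via Δ²R.

10 SE-corners of the 46-cell Rothe diagram give Ess(w):

[(1, 8, 0), (4, 6, 0), (4, 8, 1), (4, 11, 3), (5, 4, 0), (7, 6, 2), (7, 8, 3), (8, 3, 0), (9, 1, 0), (11, 3, 2)]


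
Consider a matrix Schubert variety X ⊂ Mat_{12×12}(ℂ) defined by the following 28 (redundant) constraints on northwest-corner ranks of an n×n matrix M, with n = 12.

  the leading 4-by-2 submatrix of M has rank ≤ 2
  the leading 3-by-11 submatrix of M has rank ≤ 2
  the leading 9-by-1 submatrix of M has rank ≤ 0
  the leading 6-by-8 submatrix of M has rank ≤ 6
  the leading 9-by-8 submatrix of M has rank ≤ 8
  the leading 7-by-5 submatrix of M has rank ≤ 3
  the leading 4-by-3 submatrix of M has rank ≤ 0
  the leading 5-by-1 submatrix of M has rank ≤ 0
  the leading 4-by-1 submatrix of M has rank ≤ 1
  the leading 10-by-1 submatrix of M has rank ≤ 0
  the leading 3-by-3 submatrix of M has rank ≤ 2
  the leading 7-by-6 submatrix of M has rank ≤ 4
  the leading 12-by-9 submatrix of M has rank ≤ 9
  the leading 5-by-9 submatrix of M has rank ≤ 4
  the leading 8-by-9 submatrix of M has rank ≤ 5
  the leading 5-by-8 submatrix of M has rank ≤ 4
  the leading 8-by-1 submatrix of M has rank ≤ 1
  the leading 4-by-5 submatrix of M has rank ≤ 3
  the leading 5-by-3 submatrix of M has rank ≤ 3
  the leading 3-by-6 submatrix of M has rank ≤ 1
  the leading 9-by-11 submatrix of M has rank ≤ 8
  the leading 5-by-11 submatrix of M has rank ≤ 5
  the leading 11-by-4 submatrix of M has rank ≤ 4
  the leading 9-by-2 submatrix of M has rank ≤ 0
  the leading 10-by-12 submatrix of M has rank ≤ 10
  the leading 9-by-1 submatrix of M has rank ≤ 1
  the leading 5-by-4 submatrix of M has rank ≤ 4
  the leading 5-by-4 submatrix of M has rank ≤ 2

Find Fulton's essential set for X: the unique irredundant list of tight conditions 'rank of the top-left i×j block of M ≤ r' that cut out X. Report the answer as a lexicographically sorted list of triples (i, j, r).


Propagating the 28 rank bounds to every northwest block:

  row 1: 0  0  0  1  1  1  1  1  1  1  1  1
  row 2: 0  0  0  1  1  1  2  2  2  2  2  2
  row 3: 0  0  0  1  1  1  2  2  2  2  2  3
  row 4: 0  0  0  1  2  2  3  3  3  3  3  4
  row 5: 0  0  1  2  3  3  4  4  4  4  4  5
  row 6: 0  0  1  2  3  4  5  5  5  5  5  6
  row 7: 0  0  1  2  3  4  5  5  5  6  6  7
  row 8: 0  0  1  2  3  4  5  5  5  6  7  8
  row 9: 0  0  1  2  3  4  5  6  6  7  8  9
  row 10: 0  1  2  3  4  5  6  7  7  8  9  10
  row 11: 1  2  3  4  5  6  7  8  8  9  10  11
  row 12: 1  2  3  4  5  6  7  8  9  10  11  12

second differences of R give the permutation w = (4, 7, 12, 5, 3, 6, 10, 11, 8, 2, 1, 9).

ℓ(w)=35; the 6 essential cells (i,j,r):

[(3, 6, 1), (3, 11, 2), (4, 3, 0), (8, 9, 5), (9, 2, 0), (10, 1, 0)]


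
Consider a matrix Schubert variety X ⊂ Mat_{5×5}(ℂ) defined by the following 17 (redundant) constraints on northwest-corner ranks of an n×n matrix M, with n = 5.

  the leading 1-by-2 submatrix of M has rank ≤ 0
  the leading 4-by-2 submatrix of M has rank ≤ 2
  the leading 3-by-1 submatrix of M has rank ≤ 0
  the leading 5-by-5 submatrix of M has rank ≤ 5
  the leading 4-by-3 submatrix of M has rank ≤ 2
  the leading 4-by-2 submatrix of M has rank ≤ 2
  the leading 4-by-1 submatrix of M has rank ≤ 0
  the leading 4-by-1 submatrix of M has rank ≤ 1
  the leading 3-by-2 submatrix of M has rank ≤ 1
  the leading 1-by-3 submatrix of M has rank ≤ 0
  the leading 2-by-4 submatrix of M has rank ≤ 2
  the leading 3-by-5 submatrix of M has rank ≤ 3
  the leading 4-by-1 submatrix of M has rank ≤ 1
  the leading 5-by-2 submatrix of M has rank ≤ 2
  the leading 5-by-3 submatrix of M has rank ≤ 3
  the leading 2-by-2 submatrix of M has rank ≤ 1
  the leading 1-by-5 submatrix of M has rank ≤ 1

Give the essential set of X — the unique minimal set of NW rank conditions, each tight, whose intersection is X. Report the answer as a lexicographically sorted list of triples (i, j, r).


Recovering R(i,j) via the rank-extension bound from the 17 conditions:

  0, 0, 0, 1, 1
  0, 1, 1, 2, 2
  0, 1, 2, 3, 3
  0, 1, 2, 3, 4
  1, 2, 3, 4, 5

reading off 1-entries of Δ²R: w = (4, 2, 3, 5, 1).

Fulton essential set (2 of the 6 Rothe cells):

[(1, 3, 0), (4, 1, 0)]


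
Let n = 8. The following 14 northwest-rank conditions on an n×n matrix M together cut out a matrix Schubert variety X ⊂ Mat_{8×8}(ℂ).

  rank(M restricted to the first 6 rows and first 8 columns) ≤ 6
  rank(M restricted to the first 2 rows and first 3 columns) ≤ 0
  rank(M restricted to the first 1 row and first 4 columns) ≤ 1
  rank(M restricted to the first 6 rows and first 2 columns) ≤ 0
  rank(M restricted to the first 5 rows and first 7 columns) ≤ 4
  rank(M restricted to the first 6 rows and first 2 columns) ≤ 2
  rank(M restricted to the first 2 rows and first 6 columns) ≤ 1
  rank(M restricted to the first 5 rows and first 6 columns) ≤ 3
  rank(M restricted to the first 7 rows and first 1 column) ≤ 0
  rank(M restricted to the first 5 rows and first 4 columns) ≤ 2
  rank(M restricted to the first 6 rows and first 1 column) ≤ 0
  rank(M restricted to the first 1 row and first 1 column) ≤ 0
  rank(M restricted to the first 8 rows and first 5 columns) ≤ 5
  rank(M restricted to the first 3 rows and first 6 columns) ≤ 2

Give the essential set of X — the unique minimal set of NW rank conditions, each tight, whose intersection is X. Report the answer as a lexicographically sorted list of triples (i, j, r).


Reconstructing r_w from the 14 given conditions:

  R[1]: 0  0  0  1  1  1  1  1
  R[2]: 0  0  0  1  1  1  2  2
  R[3]: 0  0  1  2  2  2  3  3
  R[4]: 0  0  1  2  3  3  4  4
  R[5]: 0  0  1  2  3  3  4  5
  R[6]: 0  0  1  2  3  4  5  6
  R[7]: 0  1  2  3  4  5  6  7
  R[8]: 1  2  3  4  5  6  7  8

second differences of R give the permutation w = (4, 7, 3, 5, 8, 6, 2, 1).

ℓ(w)=18; the 5 essential cells (i,j,r):

[(2, 3, 0), (2, 6, 1), (5, 6, 3), (6, 2, 0), (7, 1, 0)]


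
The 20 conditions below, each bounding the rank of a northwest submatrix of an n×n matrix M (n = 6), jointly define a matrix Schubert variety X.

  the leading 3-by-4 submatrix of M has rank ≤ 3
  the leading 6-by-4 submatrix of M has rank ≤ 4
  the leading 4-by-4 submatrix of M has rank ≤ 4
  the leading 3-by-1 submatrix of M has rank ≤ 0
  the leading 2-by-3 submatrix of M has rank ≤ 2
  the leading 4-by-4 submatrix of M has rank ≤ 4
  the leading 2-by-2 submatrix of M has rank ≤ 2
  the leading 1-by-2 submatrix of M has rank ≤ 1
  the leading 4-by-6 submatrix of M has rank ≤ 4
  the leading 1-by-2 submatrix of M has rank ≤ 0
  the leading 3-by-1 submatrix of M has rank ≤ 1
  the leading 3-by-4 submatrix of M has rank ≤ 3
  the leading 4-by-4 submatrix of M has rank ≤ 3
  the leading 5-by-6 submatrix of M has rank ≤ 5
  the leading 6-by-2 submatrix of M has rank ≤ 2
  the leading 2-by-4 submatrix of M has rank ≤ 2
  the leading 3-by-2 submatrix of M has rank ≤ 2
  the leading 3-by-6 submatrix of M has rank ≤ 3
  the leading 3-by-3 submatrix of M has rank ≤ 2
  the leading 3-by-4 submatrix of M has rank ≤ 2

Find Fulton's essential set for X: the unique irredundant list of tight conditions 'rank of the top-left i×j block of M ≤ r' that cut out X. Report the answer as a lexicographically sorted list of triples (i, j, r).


Rank table r_w(6×6) implied by the 20 constraints:

  row 1: 0  0  1  1  1  1
  row 2: 0  1  2  2  2  2
  row 3: 0  1  2  2  3  3
  row 4: 1  2  3  3  4  4
  row 5: 1  2  3  4  5  5
  row 6: 1  2  3  4  5  6

second differences of R give the permutation w = (3, 2, 5, 1, 4, 6).

|D(w)|=5, |Ess(w)|=3:

[(1, 2, 0), (3, 1, 0), (3, 4, 2)]


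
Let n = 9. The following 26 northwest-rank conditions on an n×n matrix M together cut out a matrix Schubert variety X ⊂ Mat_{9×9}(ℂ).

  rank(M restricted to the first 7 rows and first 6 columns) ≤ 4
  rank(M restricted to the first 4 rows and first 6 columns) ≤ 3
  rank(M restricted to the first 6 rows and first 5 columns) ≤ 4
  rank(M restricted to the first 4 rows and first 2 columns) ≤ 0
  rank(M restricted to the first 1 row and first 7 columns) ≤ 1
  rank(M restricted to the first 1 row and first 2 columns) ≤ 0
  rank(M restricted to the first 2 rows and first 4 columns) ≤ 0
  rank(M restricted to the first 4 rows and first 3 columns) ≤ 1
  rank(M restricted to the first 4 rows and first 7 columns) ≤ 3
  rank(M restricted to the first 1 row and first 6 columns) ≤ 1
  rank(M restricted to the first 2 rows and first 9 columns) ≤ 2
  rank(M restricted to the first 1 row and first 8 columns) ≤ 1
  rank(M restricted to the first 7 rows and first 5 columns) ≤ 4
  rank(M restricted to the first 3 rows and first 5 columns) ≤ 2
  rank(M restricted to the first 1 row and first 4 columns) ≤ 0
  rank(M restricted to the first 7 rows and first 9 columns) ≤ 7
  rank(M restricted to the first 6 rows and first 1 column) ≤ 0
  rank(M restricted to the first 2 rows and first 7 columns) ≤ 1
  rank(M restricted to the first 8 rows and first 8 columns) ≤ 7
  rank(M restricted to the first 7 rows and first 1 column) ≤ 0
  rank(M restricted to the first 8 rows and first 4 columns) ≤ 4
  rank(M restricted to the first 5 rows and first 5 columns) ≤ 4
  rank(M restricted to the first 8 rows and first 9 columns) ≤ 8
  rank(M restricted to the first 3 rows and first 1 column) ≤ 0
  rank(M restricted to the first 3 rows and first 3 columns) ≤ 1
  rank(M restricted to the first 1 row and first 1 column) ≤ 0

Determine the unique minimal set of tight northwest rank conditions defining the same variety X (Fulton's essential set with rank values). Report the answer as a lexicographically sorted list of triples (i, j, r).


Recovering R(i,j) via the rank-extension bound from the 26 conditions:

  i=1: 0, 0, 0, 0, 1, 1, 1, 1, 1
  i=2: 0, 0, 0, 0, 1, 1, 1, 2, 2
  i=3: 0, 0, 1, 1, 2, 2, 2, 3, 3
  i=4: 0, 0, 1, 2, 3, 3, 3, 4, 4
  i=5: 0, 1, 2, 3, 4, 4, 4, 5, 5
  i=6: 0, 1, 2, 3, 4, 4, 5, 6, 6
  i=7: 0, 1, 2, 3, 4, 4, 5, 6, 7
  i=8: 1, 2, 3, 4, 5, 5, 6, 7, 8
  i=9: 1, 2, 3, 4, 5, 6, 7, 8, 9

hence w(1..9) = (5, 8, 3, 4, 2, 7, 9, 1, 6).

5 SE-corners of the 19-cell Rothe diagram give Ess(w):

[(2, 4, 0), (2, 7, 1), (4, 2, 0), (7, 1, 0), (7, 6, 4)]


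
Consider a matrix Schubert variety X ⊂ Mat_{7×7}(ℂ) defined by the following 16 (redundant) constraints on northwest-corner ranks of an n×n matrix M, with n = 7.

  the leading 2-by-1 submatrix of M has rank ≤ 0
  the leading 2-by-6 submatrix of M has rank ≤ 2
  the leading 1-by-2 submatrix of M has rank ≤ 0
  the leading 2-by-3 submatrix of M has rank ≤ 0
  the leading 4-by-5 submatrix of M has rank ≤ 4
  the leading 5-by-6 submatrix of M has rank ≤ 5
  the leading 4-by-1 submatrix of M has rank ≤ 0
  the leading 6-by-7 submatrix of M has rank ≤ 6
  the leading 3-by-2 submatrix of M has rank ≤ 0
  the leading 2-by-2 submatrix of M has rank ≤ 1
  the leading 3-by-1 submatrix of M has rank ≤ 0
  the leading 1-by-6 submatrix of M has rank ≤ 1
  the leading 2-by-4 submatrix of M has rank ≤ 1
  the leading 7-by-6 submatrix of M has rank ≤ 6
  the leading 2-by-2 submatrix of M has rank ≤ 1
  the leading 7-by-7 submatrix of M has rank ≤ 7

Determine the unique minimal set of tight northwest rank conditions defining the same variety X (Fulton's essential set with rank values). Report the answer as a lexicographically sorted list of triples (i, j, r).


The tightest implied rank at each (i,j), from the 16 conditions:

  R[1]: 0 | 0 | 0 | 1 | 1 | 1 | 1
  R[2]: 0 | 0 | 0 | 1 | 2 | 2 | 2
  R[3]: 0 | 0 | 1 | 2 | 3 | 3 | 3
  R[4]: 0 | 1 | 2 | 3 | 4 | 4 | 4
  R[5]: 1 | 2 | 3 | 4 | 5 | 5 | 5
  R[6]: 1 | 2 | 3 | 4 | 5 | 6 | 6
  R[7]: 1 | 2 | 3 | 4 | 5 | 6 | 7

the unique w with this rank table is (4, 5, 3, 2, 1, 6, 7).

ℓ(w)=9; the 3 essential cells (i,j,r):

[(2, 3, 0), (3, 2, 0), (4, 1, 0)]


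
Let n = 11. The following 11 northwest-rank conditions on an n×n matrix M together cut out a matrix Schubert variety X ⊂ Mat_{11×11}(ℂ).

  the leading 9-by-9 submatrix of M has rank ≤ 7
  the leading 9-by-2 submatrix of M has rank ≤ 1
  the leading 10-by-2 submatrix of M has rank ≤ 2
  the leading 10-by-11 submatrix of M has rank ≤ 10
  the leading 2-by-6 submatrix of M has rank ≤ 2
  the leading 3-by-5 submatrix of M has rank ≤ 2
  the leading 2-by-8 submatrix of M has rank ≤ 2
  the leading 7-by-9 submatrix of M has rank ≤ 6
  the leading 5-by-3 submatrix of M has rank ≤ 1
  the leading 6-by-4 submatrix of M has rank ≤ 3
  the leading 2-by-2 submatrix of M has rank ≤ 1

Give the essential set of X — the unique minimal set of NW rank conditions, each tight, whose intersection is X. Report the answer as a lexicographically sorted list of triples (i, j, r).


Computing R[i][j] = min implied NW-rank bound (n=11, 11 conditions):

  1  1  1  1  1  1  1  1  1  1  1
  1  1  1  2  2  2  2  2  2  2  2
  1  1  1  2  2  3  3  3  3  3  3
  1  1  1  2  3  4  4  4  4  4  4
  1  1  1  2  3  4  5  5  5  5  5
  1  1  2  3  4  5  6  6  6  6  6
  1  1  2  3  4  5  6  6  6  7  7
  1  1  2  3  4  5  6  7  7  8  8
  1  1  2  3  4  5  6  7  7  8  9
  1  2  3  4  5  6  7  8  8  9  10
  1  2  3  4  5  6  7  8  9  10  11

hence w(1..11) = (1, 4, 6, 5, 7, 3, 10, 8, 11, 2, 9).

ℓ(w)=16; the 5 essential cells (i,j,r):

[(3, 5, 2), (5, 3, 1), (7, 9, 6), (9, 2, 1), (9, 9, 7)]


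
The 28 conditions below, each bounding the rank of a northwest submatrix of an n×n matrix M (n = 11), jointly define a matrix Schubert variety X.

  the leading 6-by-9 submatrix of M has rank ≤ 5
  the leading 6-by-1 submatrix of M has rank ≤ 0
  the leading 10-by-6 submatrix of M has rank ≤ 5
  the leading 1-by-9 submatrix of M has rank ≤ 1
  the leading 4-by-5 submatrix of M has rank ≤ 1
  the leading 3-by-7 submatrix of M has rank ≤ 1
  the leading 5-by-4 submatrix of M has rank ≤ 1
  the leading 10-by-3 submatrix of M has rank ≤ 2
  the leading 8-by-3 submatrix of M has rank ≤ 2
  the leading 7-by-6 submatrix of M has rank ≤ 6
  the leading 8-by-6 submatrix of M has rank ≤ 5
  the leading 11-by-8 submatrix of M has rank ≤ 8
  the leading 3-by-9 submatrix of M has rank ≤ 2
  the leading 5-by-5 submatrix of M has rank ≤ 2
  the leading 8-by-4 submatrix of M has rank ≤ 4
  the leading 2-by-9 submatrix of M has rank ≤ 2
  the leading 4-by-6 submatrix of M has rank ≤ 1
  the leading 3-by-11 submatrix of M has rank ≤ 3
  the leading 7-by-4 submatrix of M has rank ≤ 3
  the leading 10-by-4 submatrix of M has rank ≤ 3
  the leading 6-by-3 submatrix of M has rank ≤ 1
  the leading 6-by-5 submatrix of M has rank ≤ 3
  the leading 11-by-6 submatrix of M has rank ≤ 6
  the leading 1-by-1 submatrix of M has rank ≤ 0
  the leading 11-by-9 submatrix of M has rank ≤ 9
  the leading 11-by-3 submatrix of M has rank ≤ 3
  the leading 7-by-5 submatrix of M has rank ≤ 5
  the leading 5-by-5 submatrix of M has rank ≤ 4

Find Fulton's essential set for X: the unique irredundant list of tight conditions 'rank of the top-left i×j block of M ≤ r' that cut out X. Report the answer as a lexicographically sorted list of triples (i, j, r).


Reconstructing r_w from the 28 given conditions:

  0 1 1 1 1 1 1 1 1 1 1
  0 1 1 1 1 1 1 2 2 2 2
  0 1 1 1 1 1 1 2 2 3 3
  0 1 1 1 1 1 2 3 3 4 4
  0 1 1 1 2 2 3 4 4 5 5
  0 1 1 2 3 3 4 5 5 6 6
  1 2 2 3 4 4 5 6 6 7 7
  1 2 2 3 4 5 6 7 7 8 8
  1 2 2 3 4 5 6 7 8 9 9
  1 2 2 3 4 5 6 7 8 9 10
  1 2 3 4 5 6 7 8 9 10 11

so w = (2, 8, 10, 7, 5, 4, 1, 6, 9, 11, 3).

|D(w)|=27, |Ess(w)|=7:

[(3, 7, 1), (3, 9, 2), (4, 6, 1), (5, 4, 1), (6, 1, 0), (6, 3, 1), (10, 3, 2)]


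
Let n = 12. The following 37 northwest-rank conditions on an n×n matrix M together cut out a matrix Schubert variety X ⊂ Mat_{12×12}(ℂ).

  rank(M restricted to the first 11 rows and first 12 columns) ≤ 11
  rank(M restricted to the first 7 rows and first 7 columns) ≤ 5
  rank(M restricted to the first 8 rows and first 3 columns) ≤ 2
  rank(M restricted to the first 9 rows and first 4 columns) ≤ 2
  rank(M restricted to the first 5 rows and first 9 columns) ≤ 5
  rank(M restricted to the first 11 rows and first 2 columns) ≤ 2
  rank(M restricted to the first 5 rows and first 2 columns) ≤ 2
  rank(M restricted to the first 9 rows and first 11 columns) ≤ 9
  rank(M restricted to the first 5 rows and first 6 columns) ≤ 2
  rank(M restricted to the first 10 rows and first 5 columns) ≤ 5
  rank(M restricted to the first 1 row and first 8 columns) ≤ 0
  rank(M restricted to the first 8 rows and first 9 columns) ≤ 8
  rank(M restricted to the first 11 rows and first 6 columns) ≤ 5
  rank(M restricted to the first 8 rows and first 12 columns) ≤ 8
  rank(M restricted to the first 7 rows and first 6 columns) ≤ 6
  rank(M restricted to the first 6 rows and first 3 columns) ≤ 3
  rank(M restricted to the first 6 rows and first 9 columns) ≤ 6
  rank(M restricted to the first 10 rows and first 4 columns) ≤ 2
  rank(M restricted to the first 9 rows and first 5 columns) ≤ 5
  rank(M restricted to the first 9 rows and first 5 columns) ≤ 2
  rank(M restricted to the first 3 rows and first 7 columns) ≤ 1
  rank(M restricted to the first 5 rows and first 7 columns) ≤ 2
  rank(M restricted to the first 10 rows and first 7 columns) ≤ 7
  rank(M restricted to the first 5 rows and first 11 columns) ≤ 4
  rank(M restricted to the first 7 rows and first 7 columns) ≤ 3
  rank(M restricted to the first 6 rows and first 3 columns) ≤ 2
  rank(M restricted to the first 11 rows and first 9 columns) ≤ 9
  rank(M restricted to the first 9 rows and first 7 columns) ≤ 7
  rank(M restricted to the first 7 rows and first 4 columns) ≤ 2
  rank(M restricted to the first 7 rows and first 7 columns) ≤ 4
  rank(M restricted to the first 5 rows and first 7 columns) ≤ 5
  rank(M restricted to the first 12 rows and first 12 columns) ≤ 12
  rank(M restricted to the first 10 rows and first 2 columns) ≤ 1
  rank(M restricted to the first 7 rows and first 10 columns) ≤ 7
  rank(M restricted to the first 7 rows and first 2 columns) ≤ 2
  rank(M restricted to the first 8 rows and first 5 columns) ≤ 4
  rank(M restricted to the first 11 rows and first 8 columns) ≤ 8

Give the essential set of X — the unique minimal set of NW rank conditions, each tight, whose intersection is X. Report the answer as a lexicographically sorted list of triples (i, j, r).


Propagating the 37 rank bounds to every northwest block:

  i=1: 0  0  0  0  0  0  0  0  1  1  1  1
  i=2: 1  1  1  1  1  1  1  1  2  2  2  2
  i=3: 1  1  1  1  1  1  1  2  3  3  3  3
  i=4: 1  1  2  2  2  2  2  3  4  4  4  4
  i=5: 1  1  2  2  2  2  2  3  4  4  4  5
  i=6: 1  1  2  2  2  3  3  4  5  5  5  6
  i=7: 1  1  2  2  2  3  3  4  5  6  6  7
  i=8: 1  1  2  2  2  3  4  5  6  7  7  8
  i=9: 1  1  2  2  2  3  4  5  6  7  8  9
  i=10: 1  1  2  2  3  4  5  6  7  8  9  10
  i=11: 1  2  3  3  4  5  6  7  8  9  10  11
  i=12: 1  2  3  4  5  6  7  8  9  10  11  12

the unique w with this rank table is (9, 1, 8, 3, 12, 6, 10, 7, 11, 5, 2, 4).

|D(w)|=37, |Ess(w)|=8:

[(1, 8, 0), (3, 7, 1), (5, 7, 2), (5, 11, 4), (7, 7, 3), (9, 5, 2), (10, 2, 1), (10, 4, 2)]


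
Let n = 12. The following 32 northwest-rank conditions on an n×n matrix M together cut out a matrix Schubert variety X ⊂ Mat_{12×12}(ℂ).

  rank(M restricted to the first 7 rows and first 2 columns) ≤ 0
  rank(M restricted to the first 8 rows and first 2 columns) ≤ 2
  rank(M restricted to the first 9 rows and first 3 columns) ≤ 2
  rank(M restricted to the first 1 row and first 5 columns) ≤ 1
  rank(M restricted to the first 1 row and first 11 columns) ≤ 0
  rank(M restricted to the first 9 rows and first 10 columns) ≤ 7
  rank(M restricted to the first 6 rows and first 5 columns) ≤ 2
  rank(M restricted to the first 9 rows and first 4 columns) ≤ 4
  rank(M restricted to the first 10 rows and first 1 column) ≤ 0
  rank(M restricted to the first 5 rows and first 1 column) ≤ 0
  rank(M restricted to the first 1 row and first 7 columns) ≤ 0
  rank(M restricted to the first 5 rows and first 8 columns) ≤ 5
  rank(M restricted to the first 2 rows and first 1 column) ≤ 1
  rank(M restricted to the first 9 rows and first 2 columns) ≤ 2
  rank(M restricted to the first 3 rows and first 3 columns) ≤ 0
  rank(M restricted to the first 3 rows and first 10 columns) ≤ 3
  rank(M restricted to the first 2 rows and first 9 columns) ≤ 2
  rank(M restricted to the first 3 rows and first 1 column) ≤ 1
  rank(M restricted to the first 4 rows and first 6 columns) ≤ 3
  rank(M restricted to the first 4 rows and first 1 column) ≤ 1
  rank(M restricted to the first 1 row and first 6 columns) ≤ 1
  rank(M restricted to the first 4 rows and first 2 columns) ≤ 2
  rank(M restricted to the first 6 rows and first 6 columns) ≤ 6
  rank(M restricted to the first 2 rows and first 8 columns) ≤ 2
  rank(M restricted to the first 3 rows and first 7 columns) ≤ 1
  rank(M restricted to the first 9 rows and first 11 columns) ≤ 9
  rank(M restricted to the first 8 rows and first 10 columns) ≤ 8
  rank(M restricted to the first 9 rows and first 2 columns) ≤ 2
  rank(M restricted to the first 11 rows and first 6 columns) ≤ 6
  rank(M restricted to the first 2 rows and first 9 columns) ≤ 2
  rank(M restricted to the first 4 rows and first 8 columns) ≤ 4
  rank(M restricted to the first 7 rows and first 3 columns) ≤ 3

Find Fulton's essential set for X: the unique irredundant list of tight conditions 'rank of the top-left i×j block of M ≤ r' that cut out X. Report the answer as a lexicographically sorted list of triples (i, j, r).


Recovering R(i,j) via the rank-extension bound from the 32 conditions:

  R[1]: 0, 0, 0, 0, 0, 0, 0, 0, 0, 0, 0, 1
  R[2]: 0, 0, 0, 1, 1, 1, 1, 1, 1, 1, 1, 2
  R[3]: 0, 0, 0, 1, 1, 1, 1, 2, 2, 2, 2, 3
  R[4]: 0, 0, 1, 2, 2, 2, 2, 3, 3, 3, 3, 4
  R[5]: 0, 0, 1, 2, 2, 3, 3, 4, 4, 4, 4, 5
  R[6]: 0, 0, 1, 2, 2, 3, 4, 5, 5, 5, 5, 6
  R[7]: 0, 0, 1, 2, 3, 4, 5, 6, 6, 6, 6, 7
  R[8]: 0, 1, 2, 3, 4, 5, 6, 7, 7, 7, 7, 8
  R[9]: 0, 1, 2, 3, 4, 5, 6, 7, 7, 7, 8, 9
  R[10]: 0, 1, 2, 3, 4, 5, 6, 7, 8, 8, 9, 10
  R[11]: 1, 2, 3, 4, 5, 6, 7, 8, 9, 9, 10, 11
  R[12]: 1, 2, 3, 4, 5, 6, 7, 8, 9, 10, 11, 12

second differences of R give the permutation w = (12, 4, 8, 3, 6, 7, 5, 2, 11, 9, 1, 10).

7 SE-corners of the 35-cell Rothe diagram give Ess(w):

[(1, 11, 0), (3, 3, 0), (3, 7, 1), (6, 5, 2), (7, 2, 0), (9, 10, 7), (10, 1, 0)]


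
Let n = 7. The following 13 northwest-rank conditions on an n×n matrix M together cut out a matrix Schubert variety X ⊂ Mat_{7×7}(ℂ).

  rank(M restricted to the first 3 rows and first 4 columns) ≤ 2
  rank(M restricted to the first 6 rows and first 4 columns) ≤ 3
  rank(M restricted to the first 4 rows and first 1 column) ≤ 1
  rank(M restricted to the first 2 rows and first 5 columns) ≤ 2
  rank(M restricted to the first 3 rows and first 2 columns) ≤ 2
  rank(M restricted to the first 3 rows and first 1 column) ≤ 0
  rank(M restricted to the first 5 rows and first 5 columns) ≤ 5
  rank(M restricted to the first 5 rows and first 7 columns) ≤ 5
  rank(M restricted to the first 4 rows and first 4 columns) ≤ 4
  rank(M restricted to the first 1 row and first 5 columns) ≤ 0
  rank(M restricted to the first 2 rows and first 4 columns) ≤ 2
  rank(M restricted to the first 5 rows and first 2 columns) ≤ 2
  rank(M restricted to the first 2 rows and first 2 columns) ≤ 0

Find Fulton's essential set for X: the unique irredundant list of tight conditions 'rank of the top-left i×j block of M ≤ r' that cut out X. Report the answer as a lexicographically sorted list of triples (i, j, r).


Reconstructing r_w from the 13 given conditions:

  row 1: 0 0 0 0 0 1 1
  row 2: 0 0 1 1 1 2 2
  row 3: 0 1 2 2 2 3 3
  row 4: 1 2 3 3 3 4 4
  row 5: 1 2 3 3 4 5 5
  row 6: 1 2 3 3 4 5 6
  row 7: 1 2 3 4 5 6 7

the unique w with this rank table is (6, 3, 2, 1, 5, 7, 4).

D(w) has 10 cells with 4 SE-corners; essential set:

[(1, 5, 0), (2, 2, 0), (3, 1, 0), (6, 4, 3)]


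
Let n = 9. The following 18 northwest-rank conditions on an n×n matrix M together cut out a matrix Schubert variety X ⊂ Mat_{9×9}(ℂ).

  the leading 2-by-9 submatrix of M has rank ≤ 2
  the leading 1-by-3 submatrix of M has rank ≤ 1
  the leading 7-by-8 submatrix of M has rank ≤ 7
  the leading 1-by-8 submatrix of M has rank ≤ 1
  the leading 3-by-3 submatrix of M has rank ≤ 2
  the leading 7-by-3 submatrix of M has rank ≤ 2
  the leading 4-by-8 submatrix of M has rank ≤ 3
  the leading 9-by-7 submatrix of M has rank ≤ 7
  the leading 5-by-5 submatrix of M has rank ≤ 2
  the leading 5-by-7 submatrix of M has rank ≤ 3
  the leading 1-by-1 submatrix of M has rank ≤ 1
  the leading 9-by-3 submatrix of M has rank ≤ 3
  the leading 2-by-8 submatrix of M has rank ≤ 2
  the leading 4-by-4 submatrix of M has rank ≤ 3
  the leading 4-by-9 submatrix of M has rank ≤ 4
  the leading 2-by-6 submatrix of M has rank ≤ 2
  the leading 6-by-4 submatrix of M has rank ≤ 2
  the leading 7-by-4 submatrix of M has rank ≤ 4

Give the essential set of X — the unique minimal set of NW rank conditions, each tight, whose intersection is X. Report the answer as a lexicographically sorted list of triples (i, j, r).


Rank table r_w(9×9) implied by the 18 constraints:

  i=1: 1 1 1 1 1 1 1 1 1
  i=2: 1 2 2 2 2 2 2 2 2
  i=3: 1 2 2 2 2 3 3 3 3
  i=4: 1 2 2 2 2 3 3 3 4
  i=5: 1 2 2 2 2 3 3 4 5
  i=6: 1 2 2 2 3 4 4 5 6
  i=7: 1 2 2 3 4 5 5 6 7
  i=8: 1 2 3 4 5 6 6 7 8
  i=9: 1 2 3 4 5 6 7 8 9

second differences of R give the permutation w = (1, 2, 6, 9, 8, 5, 4, 3, 7).

Rothe diagram D(w) (15 cells), 5 SE-corners (essential conditions):

[(4, 8, 3), (5, 5, 2), (5, 7, 3), (6, 4, 2), (7, 3, 2)]


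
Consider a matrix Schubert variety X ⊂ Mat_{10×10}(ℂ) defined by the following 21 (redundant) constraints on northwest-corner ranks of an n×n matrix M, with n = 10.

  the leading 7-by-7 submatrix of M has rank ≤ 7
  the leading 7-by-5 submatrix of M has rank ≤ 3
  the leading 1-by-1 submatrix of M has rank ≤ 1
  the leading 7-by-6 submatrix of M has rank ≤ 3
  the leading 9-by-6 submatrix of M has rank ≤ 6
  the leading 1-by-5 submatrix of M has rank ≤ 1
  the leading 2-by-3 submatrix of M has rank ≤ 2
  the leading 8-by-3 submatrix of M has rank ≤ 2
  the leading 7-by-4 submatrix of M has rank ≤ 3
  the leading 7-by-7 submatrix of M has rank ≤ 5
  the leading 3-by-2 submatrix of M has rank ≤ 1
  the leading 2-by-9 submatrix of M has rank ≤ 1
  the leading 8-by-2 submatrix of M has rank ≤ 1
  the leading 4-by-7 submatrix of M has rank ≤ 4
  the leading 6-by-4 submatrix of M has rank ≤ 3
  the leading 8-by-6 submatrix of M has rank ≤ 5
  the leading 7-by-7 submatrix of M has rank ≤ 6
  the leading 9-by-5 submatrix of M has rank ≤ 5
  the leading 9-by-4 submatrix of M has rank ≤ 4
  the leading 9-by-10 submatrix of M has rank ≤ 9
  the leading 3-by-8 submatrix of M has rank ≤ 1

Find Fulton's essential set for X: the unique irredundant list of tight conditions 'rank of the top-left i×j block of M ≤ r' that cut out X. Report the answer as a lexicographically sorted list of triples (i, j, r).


Reconstructing r_w from the 21 given conditions:

  row 1: 1  1  1  1  1  1  1  1  1  1
  row 2: 1  1  1  1  1  1  1  1  1  2
  row 3: 1  1  1  1  1  1  1  1  2  3
  row 4: 1  1  2  2  2  2  2  2  3  4
  row 5: 1  1  2  3  3  3  3  3  4  5
  row 6: 1  1  2  3  3  3  4  4  5  6
  row 7: 1  1  2  3  3  3  4  5  6  7
  row 8: 1  1  2  3  4  4  5  6  7  8
  row 9: 1  2  3  4  5  5  6  7  8  9
  row 10: 1  2  3  4  5  6  7  8  9  10

second differences of R give the permutation w = (1, 10, 9, 3, 4, 7, 8, 5, 2, 6).

Fulton essential set (4 of the 24 Rothe cells):

[(2, 9, 1), (3, 8, 1), (7, 6, 3), (8, 2, 1)]


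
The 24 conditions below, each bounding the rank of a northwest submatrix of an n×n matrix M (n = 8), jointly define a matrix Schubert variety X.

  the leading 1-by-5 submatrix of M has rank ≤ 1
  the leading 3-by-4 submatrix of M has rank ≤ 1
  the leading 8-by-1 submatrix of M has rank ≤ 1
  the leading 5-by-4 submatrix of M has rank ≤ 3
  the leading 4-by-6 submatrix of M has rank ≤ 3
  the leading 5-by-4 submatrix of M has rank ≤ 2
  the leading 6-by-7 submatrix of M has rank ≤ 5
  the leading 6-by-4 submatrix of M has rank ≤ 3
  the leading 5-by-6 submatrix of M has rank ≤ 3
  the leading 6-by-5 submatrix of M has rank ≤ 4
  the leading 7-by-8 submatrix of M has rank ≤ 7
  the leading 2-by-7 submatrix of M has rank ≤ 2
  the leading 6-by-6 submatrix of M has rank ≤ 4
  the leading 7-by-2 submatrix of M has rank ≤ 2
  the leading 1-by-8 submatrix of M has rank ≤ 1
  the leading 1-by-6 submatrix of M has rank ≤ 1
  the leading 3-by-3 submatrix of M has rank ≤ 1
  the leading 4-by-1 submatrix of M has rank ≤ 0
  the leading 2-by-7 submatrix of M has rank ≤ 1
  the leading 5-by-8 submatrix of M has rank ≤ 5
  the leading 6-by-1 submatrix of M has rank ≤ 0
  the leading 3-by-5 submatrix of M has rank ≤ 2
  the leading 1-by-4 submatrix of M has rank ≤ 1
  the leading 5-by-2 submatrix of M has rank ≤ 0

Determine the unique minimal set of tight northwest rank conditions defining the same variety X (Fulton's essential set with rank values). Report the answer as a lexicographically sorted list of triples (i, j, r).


The tightest implied rank at each (i,j), from the 24 conditions:

  0  0  1  1  1  1  1  1
  0  0  1  1  1  1  1  2
  0  0  1  1  2  2  2  3
  0  0  1  2  3  3  3  4
  0  0  1  2  3  3  4  5
  0  1  2  3  4  4  5  6
  1  2  3  4  5  5  6  7
  1  2  3  4  5  6  7  8

the unique w with this rank table is (3, 8, 5, 4, 7, 2, 1, 6).

ℓ(w)=17; the 5 essential cells (i,j,r):

[(2, 7, 1), (3, 4, 1), (5, 2, 0), (5, 6, 3), (6, 1, 0)]


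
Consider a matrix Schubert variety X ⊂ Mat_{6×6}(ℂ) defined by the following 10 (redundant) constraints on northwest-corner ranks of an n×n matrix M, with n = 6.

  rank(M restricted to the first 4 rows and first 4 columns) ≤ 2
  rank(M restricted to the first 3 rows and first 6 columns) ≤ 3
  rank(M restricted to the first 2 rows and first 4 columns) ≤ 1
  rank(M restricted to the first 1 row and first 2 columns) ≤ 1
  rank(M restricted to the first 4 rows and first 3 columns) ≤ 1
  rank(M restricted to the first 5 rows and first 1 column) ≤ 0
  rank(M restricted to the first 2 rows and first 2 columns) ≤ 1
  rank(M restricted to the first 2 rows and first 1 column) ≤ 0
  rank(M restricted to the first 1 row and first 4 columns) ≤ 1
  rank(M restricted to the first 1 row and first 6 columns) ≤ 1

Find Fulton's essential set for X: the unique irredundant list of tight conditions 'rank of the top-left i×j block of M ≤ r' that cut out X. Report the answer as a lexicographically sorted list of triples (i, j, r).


Computing R[i][j] = min implied NW-rank bound (n=6, 10 conditions):

  row 1: 0, 1, 1, 1, 1, 1
  row 2: 0, 1, 1, 1, 2, 2
  row 3: 0, 1, 1, 2, 3, 3
  row 4: 0, 1, 1, 2, 3, 4
  row 5: 0, 1, 2, 3, 4, 5
  row 6: 1, 2, 3, 4, 5, 6

hence w(1..6) = (2, 5, 4, 6, 3, 1).

Rothe diagram D(w) (9 cells), 3 SE-corners (essential conditions):

[(2, 4, 1), (4, 3, 1), (5, 1, 0)]


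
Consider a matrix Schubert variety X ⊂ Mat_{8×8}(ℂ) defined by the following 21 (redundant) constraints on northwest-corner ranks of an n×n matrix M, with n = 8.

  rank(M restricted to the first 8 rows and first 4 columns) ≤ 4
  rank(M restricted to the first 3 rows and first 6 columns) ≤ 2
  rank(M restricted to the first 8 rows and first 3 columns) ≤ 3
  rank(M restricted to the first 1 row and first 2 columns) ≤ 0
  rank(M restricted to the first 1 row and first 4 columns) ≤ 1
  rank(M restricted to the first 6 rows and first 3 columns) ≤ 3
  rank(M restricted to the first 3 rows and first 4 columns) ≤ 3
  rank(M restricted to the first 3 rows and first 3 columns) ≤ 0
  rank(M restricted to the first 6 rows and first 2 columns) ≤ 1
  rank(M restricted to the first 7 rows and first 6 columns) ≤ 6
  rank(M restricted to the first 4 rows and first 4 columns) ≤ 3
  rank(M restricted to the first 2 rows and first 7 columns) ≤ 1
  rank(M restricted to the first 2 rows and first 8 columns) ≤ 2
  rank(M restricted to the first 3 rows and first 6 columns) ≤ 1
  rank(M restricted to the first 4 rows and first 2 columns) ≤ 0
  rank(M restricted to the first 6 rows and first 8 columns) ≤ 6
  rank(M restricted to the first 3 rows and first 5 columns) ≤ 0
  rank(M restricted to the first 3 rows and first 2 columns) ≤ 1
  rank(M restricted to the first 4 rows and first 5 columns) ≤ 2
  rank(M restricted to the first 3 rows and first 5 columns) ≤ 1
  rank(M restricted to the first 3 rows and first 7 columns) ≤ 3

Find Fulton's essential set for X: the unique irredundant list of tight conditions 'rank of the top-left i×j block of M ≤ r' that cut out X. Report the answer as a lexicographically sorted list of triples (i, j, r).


Reconstructing r_w from the 21 given conditions:

  i=1: 0, 0, 0, 0, 0, 1, 1, 1
  i=2: 0, 0, 0, 0, 0, 1, 1, 2
  i=3: 0, 0, 0, 0, 0, 1, 2, 3
  i=4: 0, 0, 1, 1, 1, 2, 3, 4
  i=5: 1, 1, 2, 2, 2, 3, 4, 5
  i=6: 1, 1, 2, 3, 3, 4, 5, 6
  i=7: 1, 2, 3, 4, 4, 5, 6, 7
  i=8: 1, 2, 3, 4, 5, 6, 7, 8

the unique w with this rank table is (6, 8, 7, 3, 1, 4, 2, 5).

Rothe diagram D(w) (19 cells), 4 SE-corners (essential conditions):

[(2, 7, 1), (3, 5, 0), (4, 2, 0), (6, 2, 1)]
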